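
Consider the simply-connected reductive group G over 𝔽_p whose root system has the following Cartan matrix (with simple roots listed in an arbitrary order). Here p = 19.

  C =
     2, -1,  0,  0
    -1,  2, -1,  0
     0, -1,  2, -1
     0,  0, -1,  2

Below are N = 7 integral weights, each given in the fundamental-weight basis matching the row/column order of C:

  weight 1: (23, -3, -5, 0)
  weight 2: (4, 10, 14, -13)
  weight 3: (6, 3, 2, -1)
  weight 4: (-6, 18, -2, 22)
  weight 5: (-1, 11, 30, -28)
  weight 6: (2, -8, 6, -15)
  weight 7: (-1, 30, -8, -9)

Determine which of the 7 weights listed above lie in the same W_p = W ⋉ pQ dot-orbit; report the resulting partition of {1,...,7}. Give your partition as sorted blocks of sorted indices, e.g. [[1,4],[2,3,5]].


C ↔ A_4 under row/col permutation; |W(A_4)| = 120.

λ_j+ρ reflected into Ā_19 (⟨·,θ^∨⟩≤19); 4-tuples as given:

  λ_1+ρ ↦ (13, 1, 0, 3)
  λ_2+ρ ↦ (7, 4, 3, 0)
  λ_3+ρ ↦ (7, 4, 3, 0)
  λ_4+ρ ↦ (13, 1, 0, 3)
  λ_5+ρ ↦ (7, 4, 3, 0)
  λ_6+ρ ↦ (7, 4, 3, 0)
  λ_7+ρ ↦ (7, 4, 3, 0)

Linkage partition of the 7 weights (2 classes, p=19):

[[1, 4], [2, 3, 5, 6, 7]]


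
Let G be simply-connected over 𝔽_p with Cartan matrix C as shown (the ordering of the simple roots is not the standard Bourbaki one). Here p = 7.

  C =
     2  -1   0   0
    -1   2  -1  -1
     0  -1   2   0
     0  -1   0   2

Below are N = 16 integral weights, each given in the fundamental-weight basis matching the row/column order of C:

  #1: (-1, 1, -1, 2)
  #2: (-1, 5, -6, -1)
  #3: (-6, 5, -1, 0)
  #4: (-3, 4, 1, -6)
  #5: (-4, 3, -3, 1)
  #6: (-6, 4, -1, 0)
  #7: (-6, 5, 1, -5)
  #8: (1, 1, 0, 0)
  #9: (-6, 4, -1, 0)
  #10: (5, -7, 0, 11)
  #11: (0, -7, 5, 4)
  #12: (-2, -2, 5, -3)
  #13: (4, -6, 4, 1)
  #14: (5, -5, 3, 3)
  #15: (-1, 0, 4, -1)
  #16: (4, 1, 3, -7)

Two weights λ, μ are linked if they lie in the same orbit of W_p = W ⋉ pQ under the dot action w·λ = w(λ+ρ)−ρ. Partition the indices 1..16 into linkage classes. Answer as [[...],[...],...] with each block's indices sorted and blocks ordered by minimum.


C ↔ D_4 under row/col permutation; |W(D_4)| = 192.

W_7-reps of the 16 weights in Ā_7 (same 4-coord order as C):

  [1] (0, 2, 0, 3);  [2] (0, 1, 5, 0);  [3] (5, 0, 0, 1);  [4] (0, 2, 0, 3);  [5] (2, 1, 1, 1);  [6] (5, 0, 0, 1);  [7] (2, 1, 1, 1);  [8] (2, 1, 1, 1);  [9] (5, 0, 0, 1);  [10] (5, 0, 0, 1);  [11] (5, 0, 0, 1);  [12] (2, 1, 1, 1);  [13] (0, 2, 0, 3);  [14] (2, 1, 0, 0);  [15] (0, 1, 5, 0);  [16] (1, 0, 0, 2)

Linkage partition of the 16 weights (6 classes, p=7):

[[1, 4, 13], [2, 15], [3, 6, 9, 10, 11], [5, 7, 8, 12], [14], [16]]


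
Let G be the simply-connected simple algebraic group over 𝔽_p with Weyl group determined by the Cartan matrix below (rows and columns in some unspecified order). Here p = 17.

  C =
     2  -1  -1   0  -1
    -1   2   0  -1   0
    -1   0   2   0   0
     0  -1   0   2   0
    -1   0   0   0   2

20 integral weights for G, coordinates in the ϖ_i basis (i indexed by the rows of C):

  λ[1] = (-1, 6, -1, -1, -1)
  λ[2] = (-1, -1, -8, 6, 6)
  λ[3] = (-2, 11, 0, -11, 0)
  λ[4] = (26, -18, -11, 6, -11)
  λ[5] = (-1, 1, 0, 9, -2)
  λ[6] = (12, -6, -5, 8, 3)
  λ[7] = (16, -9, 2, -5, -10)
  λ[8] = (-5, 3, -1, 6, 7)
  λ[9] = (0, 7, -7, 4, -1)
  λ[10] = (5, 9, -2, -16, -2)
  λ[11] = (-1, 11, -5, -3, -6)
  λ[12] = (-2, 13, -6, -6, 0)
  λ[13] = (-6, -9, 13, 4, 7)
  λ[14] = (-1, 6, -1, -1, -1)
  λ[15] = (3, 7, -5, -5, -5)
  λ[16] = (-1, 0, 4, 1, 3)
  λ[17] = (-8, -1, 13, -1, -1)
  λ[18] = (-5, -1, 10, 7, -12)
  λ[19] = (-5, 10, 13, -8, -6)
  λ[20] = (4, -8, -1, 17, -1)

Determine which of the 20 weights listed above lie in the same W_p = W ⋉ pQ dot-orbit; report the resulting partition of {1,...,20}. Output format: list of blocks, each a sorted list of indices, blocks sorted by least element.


Root system D_5: the 5×5 matrix C matches after relabeling.

Folding the 20 weights λ_j+ρ into Ā_17 (reps in the given 5-coord order):

  [1] (0, 7, 0, 0, 0);  [2] (0, 7, 0, 0, 0);  [3] (1, 1, 0, 10, 0);  [4] (0, 7, 0, 0, 0);  [5] (1, 1, 0, 10, 0);  [6] (4, 0, 0, 4, 0);  [7] (0, 3, 1, 5, 5);  [8] (0, 0, 4, 7, 4);  [9] (0, 3, 1, 5, 5);  [10] (1, 1, 0, 10, 0);  [11] (0, 1, 5, 2, 4);  [12] (0, 3, 1, 5, 5);  [13] (0, 3, 1, 5, 5);  [14] (0, 7, 0, 0, 0);  [15] (4, 0, 0, 4, 0);  [16] (0, 1, 5, 2, 4);  [17] (0, 7, 0, 0, 0);  [18] (0, 0, 4, 7, 4);  [19] (0, 1, 5, 2, 4);  [20] (1, 1, 0, 10, 0)

The 20 indices split into 6 linkage classes (same alcove rep ⇔ same W_17-dot-orbit):

[[1, 2, 4, 14, 17], [3, 5, 10, 20], [6, 15], [7, 9, 12, 13], [8, 18], [11, 16, 19]]


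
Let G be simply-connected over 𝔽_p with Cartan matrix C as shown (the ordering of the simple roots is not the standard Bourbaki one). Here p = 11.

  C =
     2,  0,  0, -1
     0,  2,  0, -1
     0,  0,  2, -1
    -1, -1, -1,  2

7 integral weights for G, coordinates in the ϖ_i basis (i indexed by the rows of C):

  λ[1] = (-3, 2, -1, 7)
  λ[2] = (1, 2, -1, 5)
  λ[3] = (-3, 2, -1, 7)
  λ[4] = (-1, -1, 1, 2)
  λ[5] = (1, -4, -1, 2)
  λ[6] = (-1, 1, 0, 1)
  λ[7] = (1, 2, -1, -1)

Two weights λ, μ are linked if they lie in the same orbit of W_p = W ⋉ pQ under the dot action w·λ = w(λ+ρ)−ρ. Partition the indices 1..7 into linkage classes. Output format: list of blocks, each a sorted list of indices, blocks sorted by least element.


C ↔ D_4 under row/col permutation; |W(D_4)| = 192.

W_11-reps of the 7 weights in Ā_11 (same 4-coord order as C):

    λ_1 → (2, 3, 0, 0)
    λ_2 → (2, 3, 0, 0)
    λ_3 → (2, 3, 0, 0)
    λ_4 → (0, 0, 2, 3)
    λ_5 → (2, 3, 0, 0)
    λ_6 → (0, 2, 1, 2)
    λ_7 → (2, 3, 0, 0)

The 7 indices split into 3 linkage classes (same alcove rep ⇔ same W_11-dot-orbit):

[[1, 2, 3, 5, 7], [4], [6]]


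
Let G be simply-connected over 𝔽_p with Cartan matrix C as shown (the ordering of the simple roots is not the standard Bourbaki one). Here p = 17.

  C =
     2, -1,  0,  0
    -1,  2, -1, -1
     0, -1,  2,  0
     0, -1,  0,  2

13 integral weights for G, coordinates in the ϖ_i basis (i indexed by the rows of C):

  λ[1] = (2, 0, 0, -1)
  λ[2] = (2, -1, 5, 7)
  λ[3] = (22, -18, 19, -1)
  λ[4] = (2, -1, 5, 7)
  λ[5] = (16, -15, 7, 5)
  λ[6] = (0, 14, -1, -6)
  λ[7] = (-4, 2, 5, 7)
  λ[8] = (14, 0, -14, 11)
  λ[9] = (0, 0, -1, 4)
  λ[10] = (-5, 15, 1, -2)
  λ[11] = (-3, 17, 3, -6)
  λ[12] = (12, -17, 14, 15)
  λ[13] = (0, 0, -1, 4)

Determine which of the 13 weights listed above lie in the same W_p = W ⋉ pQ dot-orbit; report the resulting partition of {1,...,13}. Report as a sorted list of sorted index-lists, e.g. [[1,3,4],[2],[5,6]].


Cartan matrix: type D_4 (|W|=192); un-permuting the 4 rows.

W_17-reps of the 13 weights in Ā_17 (same 4-coord order as C):

    [1] (3, 1, 1, 0)
    [2] (3, 0, 6, 8)
    [3] (3, 0, 6, 8)
    [4] (3, 0, 6, 8)
    [5] (3, 0, 6, 8)
    [6] (1, 1, 0, 5)
    [7] (3, 0, 6, 8)
    [8] (3, 1, 1, 0)
    [9] (1, 1, 0, 5)
    [10] (3, 1, 1, 0)
    [11] (3, 1, 1, 0)
    [12] (3, 1, 1, 0)
    [13] (1, 1, 0, 5)

Grouping the 13 weights by Ā_17-representative: 3 linkage classes.

[[1, 8, 10, 11, 12], [2, 3, 4, 5, 7], [6, 9, 13]]


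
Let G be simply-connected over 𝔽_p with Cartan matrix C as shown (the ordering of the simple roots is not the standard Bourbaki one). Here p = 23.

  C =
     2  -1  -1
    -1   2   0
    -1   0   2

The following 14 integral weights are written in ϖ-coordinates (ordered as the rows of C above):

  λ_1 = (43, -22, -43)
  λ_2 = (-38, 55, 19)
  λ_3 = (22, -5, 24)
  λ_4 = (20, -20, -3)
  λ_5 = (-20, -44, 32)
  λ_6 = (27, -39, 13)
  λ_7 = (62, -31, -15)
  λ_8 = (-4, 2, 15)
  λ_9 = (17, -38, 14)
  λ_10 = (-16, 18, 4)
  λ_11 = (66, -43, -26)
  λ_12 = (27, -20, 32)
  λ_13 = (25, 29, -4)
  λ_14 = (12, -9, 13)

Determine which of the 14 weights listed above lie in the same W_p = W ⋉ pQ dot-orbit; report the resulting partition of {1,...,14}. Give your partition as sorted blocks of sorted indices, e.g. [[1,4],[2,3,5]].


C ↔ A_3 under row/col permutation; |W(A_3)| = 24.

Folding the 14 weights λ_j+ρ into Ā_23 (reps in the given 3-coord order):

  1: (0, 19, 2);  2: (10, 4, 6);  3: (0, 19, 2);  4: (0, 19, 2);  5: (10, 4, 6);  6: (5, 4, 10);  7: (10, 4, 6);  8: (3, 0, 13);  9: (5, 4, 10);  10: (5, 4, 10);  11: (0, 19, 2);  12: (5, 4, 10);  13: (3, 0, 13);  14: (5, 4, 10)

These 14 weights hit 4 W_23-dot-orbits; sizes (4, 3, 5, 2):

[[1, 3, 4, 11], [2, 5, 7], [6, 9, 10, 12, 14], [8, 13]]


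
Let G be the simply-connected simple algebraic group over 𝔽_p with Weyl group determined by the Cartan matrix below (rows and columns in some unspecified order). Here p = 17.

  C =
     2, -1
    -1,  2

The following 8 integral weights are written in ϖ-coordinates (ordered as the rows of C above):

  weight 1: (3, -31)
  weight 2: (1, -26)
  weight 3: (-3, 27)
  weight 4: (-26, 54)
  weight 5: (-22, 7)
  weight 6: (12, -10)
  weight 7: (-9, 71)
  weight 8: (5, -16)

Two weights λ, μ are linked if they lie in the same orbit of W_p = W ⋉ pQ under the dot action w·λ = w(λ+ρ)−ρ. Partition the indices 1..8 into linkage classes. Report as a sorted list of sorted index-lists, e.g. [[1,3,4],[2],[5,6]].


Root system A_2: the 2×2 matrix C matches after relabeling.

Folding the 8 weights λ_j+ρ into Ā_17 (reps in the given 2-coord order):

    [1] (4, 9)
    [2] (9, 6)
    [3] (9, 6)
    [4] (4, 9)
    [5] (4, 9)
    [6] (4, 9)
    [7] (4, 9)
    [8] (9, 6)

The 8 indices split into 2 linkage classes (same alcove rep ⇔ same W_17-dot-orbit):

[[1, 4, 5, 6, 7], [2, 3, 8]]


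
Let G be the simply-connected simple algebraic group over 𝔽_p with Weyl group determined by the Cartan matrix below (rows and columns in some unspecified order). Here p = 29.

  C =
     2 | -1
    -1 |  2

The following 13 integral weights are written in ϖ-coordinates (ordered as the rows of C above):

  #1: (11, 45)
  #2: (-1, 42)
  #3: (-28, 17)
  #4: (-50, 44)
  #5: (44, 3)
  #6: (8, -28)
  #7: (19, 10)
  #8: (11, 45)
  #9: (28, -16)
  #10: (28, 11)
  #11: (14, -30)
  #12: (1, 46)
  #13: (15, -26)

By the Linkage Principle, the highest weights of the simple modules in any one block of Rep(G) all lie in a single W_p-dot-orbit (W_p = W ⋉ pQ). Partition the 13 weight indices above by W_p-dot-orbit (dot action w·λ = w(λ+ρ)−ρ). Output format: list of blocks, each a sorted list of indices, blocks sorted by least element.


A_2 Cartan matrix, 2 simple roots permuted; ρ=(1,1).

Alcove-folded reps (p=29, 13 weights, presented ϖ-order):

  λ_1 → (17, 0)
  λ_2 → (14, 15)
  λ_3 → (18, 9)
  λ_4 → (9, 16)
  λ_5 → (9, 16)
  λ_6 → (18, 9)
  λ_7 → (18, 9)
  λ_8 → (17, 0)
  λ_9 → (14, 15)
  λ_10 → (17, 0)
  λ_11 → (14, 15)
  λ_12 → (18, 9)
  λ_13 → (9, 16)

These 13 weights hit 4 W_29-dot-orbits; sizes (3, 3, 4, 3):

[[1, 8, 10], [2, 9, 11], [3, 6, 7, 12], [4, 5, 13]]


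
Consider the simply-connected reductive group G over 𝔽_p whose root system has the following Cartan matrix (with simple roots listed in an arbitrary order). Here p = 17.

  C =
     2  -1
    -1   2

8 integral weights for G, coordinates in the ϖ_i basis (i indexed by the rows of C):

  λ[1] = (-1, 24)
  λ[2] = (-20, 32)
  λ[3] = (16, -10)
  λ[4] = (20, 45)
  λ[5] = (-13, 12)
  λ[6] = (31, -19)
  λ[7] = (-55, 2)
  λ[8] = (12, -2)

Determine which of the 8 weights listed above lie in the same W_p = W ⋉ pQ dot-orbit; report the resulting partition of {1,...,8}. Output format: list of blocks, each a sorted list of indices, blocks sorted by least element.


C ↔ A_2 under row/col permutation; |W(A_2)| = 6.

λ_j+ρ reflected into Ā_17 (⟨·,θ^∨⟩≤17); 2-tuples as given:

    [1] (8, 9)
    [2] (1, 2)
    [3] (8, 9)
    [4] (12, 1)
    [5] (12, 1)
    [6] (1, 2)
    [7] (3, 0)
    [8] (12, 1)

The 8 indices split into 4 linkage classes (same alcove rep ⇔ same W_17-dot-orbit):

[[1, 3], [2, 6], [4, 5, 8], [7]]


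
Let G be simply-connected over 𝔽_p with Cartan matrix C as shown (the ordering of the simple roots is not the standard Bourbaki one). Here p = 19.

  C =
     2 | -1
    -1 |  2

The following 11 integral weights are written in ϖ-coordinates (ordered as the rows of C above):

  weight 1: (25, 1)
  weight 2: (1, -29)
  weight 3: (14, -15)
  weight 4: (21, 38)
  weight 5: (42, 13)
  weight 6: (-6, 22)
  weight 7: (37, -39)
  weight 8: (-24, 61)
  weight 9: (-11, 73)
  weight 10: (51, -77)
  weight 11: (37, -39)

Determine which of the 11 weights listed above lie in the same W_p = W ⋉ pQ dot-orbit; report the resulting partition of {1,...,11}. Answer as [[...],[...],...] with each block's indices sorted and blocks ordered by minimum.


Type A_2, rank 2, |W|=6; reorder rows/cols to standard.

W_19-reps of the 11 weights in Ā_19 (same 2-coord order as C):

  1: (10, 7)
  2: (10, 7)
  3: (1, 14)
  4: (1, 15)
  5: (14, 0)
  6: (1, 14)
  7: (19, 0)
  8: (1, 14)
  9: (10, 7)
  10: (14, 0)
  11: (19, 0)

These 11 weights hit 5 W_19-dot-orbits; sizes (3, 3, 1, 2, 2):

[[1, 2, 9], [3, 6, 8], [4], [5, 10], [7, 11]]


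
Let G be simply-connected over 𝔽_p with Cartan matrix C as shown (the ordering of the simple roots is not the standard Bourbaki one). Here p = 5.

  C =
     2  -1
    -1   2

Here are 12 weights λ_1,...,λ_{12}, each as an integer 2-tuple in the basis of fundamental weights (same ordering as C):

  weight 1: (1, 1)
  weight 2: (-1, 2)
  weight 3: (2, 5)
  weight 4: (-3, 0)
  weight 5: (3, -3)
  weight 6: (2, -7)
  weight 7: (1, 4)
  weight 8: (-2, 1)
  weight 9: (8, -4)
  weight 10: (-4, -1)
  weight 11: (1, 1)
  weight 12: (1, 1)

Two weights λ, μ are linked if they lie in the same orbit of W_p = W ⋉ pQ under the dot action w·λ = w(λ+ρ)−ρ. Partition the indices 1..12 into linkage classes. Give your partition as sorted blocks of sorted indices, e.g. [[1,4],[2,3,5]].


Dynkin diagram of C (from the 2 off-diagonal −1 entries): A_2.

W_5-reps of the 12 weights in Ā_5 (same 2-coord order as C):

  λ_1+ρ ↦ (2, 2) · λ_2+ρ ↦ (0, 3) · λ_3+ρ ↦ (1, 1) · λ_4+ρ ↦ (1, 1) · λ_5+ρ ↦ (2, 2) · λ_6+ρ ↦ (2, 2) · λ_7+ρ ↦ (0, 3) · λ_8+ρ ↦ (1, 1) · λ_9+ρ ↦ (1, 1) · λ_10+ρ ↦ (0, 3) · λ_11+ρ ↦ (2, 2) · λ_12+ρ ↦ (2, 2)

Linkage partition of the 12 weights (3 classes, p=5):

[[1, 5, 6, 11, 12], [2, 7, 10], [3, 4, 8, 9]]


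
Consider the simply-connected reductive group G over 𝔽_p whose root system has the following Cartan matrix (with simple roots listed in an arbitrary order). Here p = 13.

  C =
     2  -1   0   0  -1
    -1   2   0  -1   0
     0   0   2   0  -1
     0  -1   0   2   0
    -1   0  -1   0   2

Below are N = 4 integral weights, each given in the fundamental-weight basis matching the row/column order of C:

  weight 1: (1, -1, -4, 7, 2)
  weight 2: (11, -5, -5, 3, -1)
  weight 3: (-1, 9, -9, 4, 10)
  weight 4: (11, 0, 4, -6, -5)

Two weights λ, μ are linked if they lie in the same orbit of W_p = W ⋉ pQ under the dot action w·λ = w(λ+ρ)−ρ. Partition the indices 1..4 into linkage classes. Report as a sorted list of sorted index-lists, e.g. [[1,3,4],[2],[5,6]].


C ↔ A_5 under row/col permutation; |W(A_5)| = 720.

Folding the 4 weights λ_j+ρ into Ā_13 (reps in the given 5-coord order):

  λ_1 → (2, 0, 3, 8, 0)
  λ_2 → (4, 4, 0, 0, 4)
  λ_3 → (2, 0, 3, 8, 0)
  λ_4 → (4, 4, 0, 0, 4)

2 distinct reps among the 4 weights ⇒ 2 W_13-linkage classes:

[[1, 3], [2, 4]]


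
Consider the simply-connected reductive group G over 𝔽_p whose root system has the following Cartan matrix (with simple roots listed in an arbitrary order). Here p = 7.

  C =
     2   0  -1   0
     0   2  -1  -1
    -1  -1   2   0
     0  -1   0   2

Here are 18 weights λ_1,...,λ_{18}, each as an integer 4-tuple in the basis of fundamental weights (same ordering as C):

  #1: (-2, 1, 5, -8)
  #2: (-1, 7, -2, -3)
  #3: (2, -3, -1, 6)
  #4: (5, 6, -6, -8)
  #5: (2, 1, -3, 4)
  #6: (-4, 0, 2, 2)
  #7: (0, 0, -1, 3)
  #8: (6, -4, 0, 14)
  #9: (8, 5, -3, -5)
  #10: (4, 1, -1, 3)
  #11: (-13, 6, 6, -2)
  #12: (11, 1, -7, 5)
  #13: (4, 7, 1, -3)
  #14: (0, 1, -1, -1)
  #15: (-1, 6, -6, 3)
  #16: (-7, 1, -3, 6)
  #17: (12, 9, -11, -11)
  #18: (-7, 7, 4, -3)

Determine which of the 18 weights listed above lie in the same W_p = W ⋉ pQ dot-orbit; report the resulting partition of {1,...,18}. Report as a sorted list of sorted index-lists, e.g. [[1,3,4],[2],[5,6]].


Dynkin diagram of C (from the 6 off-diagonal −1 entries): A_4.

Alcove-folded reps (p=7, 18 weights, presented ϖ-order):

  λ_1 → (0, 5, 0, 1);  λ_2 → (0, 5, 0, 1);  λ_3 → (0, 0, 2, 4);  λ_4 → (0, 5, 0, 1);  λ_5 → (0, 0, 2, 4);  λ_6 → (3, 1, 0, 3);  λ_7 → (1, 1, 0, 4);  λ_8 → (1, 1, 0, 4);  λ_9 → (1, 2, 0, 0);  λ_10 → (1, 2, 0, 0);  λ_11 → (0, 5, 0, 1);  λ_12 → (1, 1, 0, 4);  λ_13 → (1, 1, 0, 4);  λ_14 → (1, 2, 0, 0);  λ_15 → (1, 2, 0, 0);  λ_16 → (0, 5, 0, 1);  λ_17 → (3, 1, 0, 3);  λ_18 → (1, 1, 0, 4)

The 18 indices split into 5 linkage classes (same alcove rep ⇔ same W_7-dot-orbit):

[[1, 2, 4, 11, 16], [3, 5], [6, 17], [7, 8, 12, 13, 18], [9, 10, 14, 15]]


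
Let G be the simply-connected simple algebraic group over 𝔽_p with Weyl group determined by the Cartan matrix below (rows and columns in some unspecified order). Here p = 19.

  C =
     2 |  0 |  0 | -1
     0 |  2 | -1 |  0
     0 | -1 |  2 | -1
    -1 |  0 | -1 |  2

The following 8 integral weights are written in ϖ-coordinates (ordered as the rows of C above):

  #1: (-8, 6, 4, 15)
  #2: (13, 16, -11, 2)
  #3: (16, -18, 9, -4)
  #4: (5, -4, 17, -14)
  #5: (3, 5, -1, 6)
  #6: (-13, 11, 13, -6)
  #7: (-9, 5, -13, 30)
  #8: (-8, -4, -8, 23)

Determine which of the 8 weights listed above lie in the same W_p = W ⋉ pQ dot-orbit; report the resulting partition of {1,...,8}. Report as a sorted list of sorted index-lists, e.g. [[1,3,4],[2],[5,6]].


Root system A_4: the 4×4 matrix C matches after relabeling.

Alcove-folded reps (p=19, 8 weights, presented ϖ-order):

  λ_1 → (2, 2, 3, 7);  λ_2 → (2, 2, 3, 7);  λ_3 → (2, 2, 3, 7);  λ_4 → (7, 3, 2, 6);  λ_5 → (4, 6, 0, 7);  λ_6 → (2, 2, 3, 7);  λ_7 → (4, 6, 0, 7);  λ_8 → (2, 2, 3, 7)

3 distinct reps among the 8 weights ⇒ 3 W_19-linkage classes:

[[1, 2, 3, 6, 8], [4], [5, 7]]


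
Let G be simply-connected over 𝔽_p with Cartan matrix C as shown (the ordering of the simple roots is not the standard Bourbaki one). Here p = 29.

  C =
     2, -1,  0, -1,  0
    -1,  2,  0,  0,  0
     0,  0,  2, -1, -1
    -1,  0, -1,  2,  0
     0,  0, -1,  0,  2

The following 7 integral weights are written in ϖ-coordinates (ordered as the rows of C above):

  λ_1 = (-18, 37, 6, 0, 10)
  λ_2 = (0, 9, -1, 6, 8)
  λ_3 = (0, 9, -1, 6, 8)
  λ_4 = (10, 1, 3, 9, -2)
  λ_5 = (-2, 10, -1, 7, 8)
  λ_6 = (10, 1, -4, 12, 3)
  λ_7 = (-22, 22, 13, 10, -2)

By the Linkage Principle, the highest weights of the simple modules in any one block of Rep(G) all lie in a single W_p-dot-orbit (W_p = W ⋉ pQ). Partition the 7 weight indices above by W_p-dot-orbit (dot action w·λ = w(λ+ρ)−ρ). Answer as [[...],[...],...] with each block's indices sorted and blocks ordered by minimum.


A_5 Cartan matrix, 5 simple roots permuted; ρ=(1,1,1,1,1).

Folding the 7 weights λ_j+ρ into Ā_29 (reps in the given 5-coord order):

  [1] (1, 10, 0, 7, 9);  [2] (1, 10, 0, 7, 9);  [3] (1, 10, 0, 7, 9);  [4] (11, 2, 3, 10, 1);  [5] (1, 10, 0, 7, 9);  [6] (11, 2, 3, 10, 1);  [7] (11, 2, 3, 10, 1)

Linkage partition of the 7 weights (2 classes, p=29):

[[1, 2, 3, 5], [4, 6, 7]]


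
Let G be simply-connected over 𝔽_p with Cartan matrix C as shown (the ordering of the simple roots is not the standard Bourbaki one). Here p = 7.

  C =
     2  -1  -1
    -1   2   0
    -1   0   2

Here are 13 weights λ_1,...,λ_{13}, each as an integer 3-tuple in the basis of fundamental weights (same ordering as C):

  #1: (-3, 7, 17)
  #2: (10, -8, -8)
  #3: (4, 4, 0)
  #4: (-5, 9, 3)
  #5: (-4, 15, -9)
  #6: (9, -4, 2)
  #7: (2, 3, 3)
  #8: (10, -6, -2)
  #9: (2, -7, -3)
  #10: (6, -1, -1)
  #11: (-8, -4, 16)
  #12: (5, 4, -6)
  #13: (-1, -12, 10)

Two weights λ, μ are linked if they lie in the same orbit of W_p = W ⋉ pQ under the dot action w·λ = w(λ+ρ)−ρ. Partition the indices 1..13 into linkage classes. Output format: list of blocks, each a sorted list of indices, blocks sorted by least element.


A_3 Cartan matrix, 3 simple roots permuted; ρ=(1,1,1).

W_7-reps of the 13 weights in Ā_7 (same 3-coord order as C):

  λ_1+ρ ↦ (2, 1, 3)
  λ_2+ρ ↦ (3, 0, 0)
  λ_3+ρ ↦ (2, 1, 3)
  λ_4+ρ ↦ (1, 3, 3)
  λ_5+ρ ↦ (2, 1, 3)
  λ_6+ρ ↦ (1, 3, 3)
  λ_7+ρ ↦ (3, 0, 0)
  λ_8+ρ ↦ (2, 1, 3)
  λ_9+ρ ↦ (2, 1, 3)
  λ_10+ρ ↦ (7, 0, 0)
  λ_11+ρ ↦ (3, 0, 0)
  λ_12+ρ ↦ (1, 1, 1)
  λ_13+ρ ↦ (3, 0, 0)

5 distinct reps among the 13 weights ⇒ 5 W_7-linkage classes:

[[1, 3, 5, 8, 9], [2, 7, 11, 13], [4, 6], [10], [12]]


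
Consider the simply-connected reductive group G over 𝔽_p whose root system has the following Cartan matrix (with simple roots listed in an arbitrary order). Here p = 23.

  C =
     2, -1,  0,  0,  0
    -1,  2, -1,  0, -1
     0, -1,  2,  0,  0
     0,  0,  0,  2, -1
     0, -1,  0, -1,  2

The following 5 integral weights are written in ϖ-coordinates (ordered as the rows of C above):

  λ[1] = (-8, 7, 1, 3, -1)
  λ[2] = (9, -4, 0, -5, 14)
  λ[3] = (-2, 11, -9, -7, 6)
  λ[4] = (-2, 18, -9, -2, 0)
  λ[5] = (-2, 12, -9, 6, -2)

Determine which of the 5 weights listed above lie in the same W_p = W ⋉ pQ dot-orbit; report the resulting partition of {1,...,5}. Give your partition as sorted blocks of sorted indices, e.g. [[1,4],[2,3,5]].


D_5 Cartan matrix, 5 simple roots permuted; ρ=(1,1,1,1,1).

W_23-reps of the 5 weights in Ā_23 (same 5-coord order as C):

  λ_1+ρ ↦ (7, 1, 2, 4, 0) · λ_2+ρ ↦ (7, 1, 2, 4, 0) · λ_3+ρ ↦ (1, 3, 8, 6, 1) · λ_4+ρ ↦ (1, 3, 8, 6, 1) · λ_5+ρ ↦ (1, 3, 8, 6, 1)

Grouping the 5 weights by Ā_23-representative: 2 linkage classes.

[[1, 2], [3, 4, 5]]


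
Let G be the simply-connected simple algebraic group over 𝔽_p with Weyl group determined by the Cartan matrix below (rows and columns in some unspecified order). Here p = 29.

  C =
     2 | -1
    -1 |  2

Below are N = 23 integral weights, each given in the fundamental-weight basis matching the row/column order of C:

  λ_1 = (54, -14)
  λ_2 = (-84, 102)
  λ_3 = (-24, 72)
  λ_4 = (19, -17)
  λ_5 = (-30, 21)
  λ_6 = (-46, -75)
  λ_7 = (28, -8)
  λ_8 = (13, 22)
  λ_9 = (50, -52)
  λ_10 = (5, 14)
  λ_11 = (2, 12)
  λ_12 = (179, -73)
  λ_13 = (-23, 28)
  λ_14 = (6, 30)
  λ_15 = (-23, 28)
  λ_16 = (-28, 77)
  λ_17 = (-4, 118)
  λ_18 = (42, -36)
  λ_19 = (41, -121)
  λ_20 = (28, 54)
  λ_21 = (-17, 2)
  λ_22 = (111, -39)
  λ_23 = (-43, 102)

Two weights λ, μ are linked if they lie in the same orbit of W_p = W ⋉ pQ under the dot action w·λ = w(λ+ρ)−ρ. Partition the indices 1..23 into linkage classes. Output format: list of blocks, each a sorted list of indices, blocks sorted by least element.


A_2 Cartan matrix, 2 simple roots permuted; ρ=(1,1).

W_29-reps of the 23 weights in Ā_29 (same 2-coord order as C):

    λ_1+ρ ↦ (3, 13)
    λ_2+ρ ↦ (4, 16)
    λ_3+ρ ↦ (6, 15)
    λ_4+ρ ↦ (4, 16)
    λ_5+ρ ↦ (22, 7)
    λ_6+ρ ↦ (3, 13)
    λ_7+ρ ↦ (22, 7)
    λ_8+ρ ↦ (6, 15)
    λ_9+ρ ↦ (22, 7)
    λ_10+ρ ↦ (6, 15)
    λ_11+ρ ↦ (3, 13)
    λ_12+ρ ↦ (6, 15)
    λ_13+ρ ↦ (22, 7)
    λ_14+ρ ↦ (2, 20)
    λ_15+ρ ↦ (22, 7)
    λ_16+ρ ↦ (2, 20)
    λ_17+ρ ↦ (0, 26)
    λ_18+ρ ↦ (6, 15)
    λ_19+ρ ↦ (4, 16)
    λ_20+ρ ↦ (0, 26)
    λ_21+ρ ↦ (3, 13)
    λ_22+ρ ↦ (4, 16)
    λ_23+ρ ↦ (3, 13)

Linkage partition of the 23 weights (6 classes, p=29):

[[1, 6, 11, 21, 23], [2, 4, 19, 22], [3, 8, 10, 12, 18], [5, 7, 9, 13, 15], [14, 16], [17, 20]]


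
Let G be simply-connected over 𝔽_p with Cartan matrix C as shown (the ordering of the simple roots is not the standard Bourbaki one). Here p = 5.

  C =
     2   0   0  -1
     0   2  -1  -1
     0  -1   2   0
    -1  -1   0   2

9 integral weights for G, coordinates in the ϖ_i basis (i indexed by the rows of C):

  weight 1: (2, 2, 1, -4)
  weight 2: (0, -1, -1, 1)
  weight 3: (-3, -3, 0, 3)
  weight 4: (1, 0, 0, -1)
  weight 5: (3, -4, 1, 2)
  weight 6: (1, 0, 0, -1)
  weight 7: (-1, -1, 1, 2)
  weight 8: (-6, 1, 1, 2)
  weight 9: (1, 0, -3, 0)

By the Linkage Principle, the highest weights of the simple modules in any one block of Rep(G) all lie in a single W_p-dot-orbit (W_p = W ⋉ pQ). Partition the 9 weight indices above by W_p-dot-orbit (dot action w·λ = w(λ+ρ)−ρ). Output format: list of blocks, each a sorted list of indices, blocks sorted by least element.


Dynkin diagram of C (from the 6 off-diagonal −1 entries): A_4.

W_5-reps of the 9 weights in Ā_5 (same 4-coord order as C):

  1: (0, 0, 2, 3)
  2: (1, 0, 0, 2)
  3: (2, 1, 1, 0)
  4: (2, 1, 1, 0)
  5: (2, 1, 1, 0)
  6: (2, 1, 1, 0)
  7: (0, 0, 2, 3)
  8: (1, 0, 0, 2)
  9: (2, 1, 1, 0)

These 9 weights hit 3 W_5-dot-orbits; sizes (2, 2, 5):

[[1, 7], [2, 8], [3, 4, 5, 6, 9]]


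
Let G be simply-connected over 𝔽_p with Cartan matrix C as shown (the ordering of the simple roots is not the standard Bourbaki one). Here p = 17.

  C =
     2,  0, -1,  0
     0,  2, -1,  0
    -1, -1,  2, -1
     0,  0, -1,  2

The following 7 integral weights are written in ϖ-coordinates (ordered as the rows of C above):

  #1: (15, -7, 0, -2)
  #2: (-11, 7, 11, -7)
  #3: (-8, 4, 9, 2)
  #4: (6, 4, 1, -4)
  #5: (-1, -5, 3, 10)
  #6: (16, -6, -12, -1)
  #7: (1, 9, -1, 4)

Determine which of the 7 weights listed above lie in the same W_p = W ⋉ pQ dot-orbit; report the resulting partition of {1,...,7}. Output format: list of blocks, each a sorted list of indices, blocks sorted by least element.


Cartan matrix: type D_4 (|W|=192); un-permuting the 4 rows.

Each λ_j+ρ reduced to Ā_17; 4-tuples below use C's row order:

  1: (10, 0, 1, 5)
  2: (6, 4, 1, 2)
  3: (6, 4, 1, 2)
  4: (6, 4, 1, 2)
  5: (0, 4, 0, 11)
  6: (10, 0, 1, 5)
  7: (2, 10, 0, 5)

Linkage partition of the 7 weights (4 classes, p=17):

[[1, 6], [2, 3, 4], [5], [7]]


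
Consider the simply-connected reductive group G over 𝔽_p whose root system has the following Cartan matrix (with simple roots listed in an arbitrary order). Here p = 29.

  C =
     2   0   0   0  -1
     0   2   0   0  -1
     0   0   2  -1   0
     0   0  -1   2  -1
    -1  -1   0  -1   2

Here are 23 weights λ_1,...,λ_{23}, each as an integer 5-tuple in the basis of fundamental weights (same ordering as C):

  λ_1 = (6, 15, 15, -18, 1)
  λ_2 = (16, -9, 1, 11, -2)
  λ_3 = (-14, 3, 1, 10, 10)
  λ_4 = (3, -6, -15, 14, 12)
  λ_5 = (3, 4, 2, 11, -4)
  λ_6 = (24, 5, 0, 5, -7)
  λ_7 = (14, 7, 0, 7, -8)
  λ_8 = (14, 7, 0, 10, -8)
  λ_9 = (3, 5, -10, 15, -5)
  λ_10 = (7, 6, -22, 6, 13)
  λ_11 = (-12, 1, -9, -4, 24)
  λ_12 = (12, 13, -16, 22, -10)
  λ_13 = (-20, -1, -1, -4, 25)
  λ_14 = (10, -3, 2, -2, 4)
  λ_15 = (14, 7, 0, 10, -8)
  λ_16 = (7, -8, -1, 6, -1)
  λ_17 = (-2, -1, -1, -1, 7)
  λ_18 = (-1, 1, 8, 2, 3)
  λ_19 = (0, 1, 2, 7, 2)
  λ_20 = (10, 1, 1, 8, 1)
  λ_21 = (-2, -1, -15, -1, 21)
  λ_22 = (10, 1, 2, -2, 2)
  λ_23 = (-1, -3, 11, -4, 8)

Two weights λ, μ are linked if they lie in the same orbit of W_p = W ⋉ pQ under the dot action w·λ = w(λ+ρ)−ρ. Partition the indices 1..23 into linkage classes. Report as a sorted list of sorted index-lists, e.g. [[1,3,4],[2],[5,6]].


C ↔ D_5 under row/col permutation; |W(D_5)| = 1920.

Ā_29 reps of the 23 weights (D_5, coords as presented):

  λ_1 → (8, 1, 1, 1, 7);  λ_2 → (8, 1, 1, 1, 7);  λ_3 → (11, 2, 2, 1, 2);  λ_4 → (1, 2, 3, 8, 3);  λ_5 → (1, 2, 3, 8, 3);  λ_6 → (19, 0, 2, 1, 3);  λ_7 → (8, 1, 1, 1, 7);  λ_8 → (8, 1, 1, 1, 7);  λ_9 → (0, 2, 9, 3, 4);  λ_10 → (1, 0, 0, 0, 7);  λ_11 → (11, 2, 2, 1, 2);  λ_12 → (1, 2, 3, 8, 3);  λ_13 → (19, 0, 2, 1, 3);  λ_14 → (11, 2, 2, 1, 2);  λ_15 → (8, 1, 1, 1, 7);  λ_16 → (1, 0, 0, 0, 7);  λ_17 → (1, 0, 0, 0, 7);  λ_18 → (0, 2, 9, 3, 4);  λ_19 → (1, 2, 3, 8, 3);  λ_20 → (11, 2, 2, 1, 2);  λ_21 → (1, 0, 0, 0, 7);  λ_22 → (11, 2, 2, 1, 2);  λ_23 → (0, 2, 9, 3, 4)

These 23 weights hit 6 W_29-dot-orbits; sizes (5, 5, 4, 2, 3, 4):

[[1, 2, 7, 8, 15], [3, 11, 14, 20, 22], [4, 5, 12, 19], [6, 13], [9, 18, 23], [10, 16, 17, 21]]


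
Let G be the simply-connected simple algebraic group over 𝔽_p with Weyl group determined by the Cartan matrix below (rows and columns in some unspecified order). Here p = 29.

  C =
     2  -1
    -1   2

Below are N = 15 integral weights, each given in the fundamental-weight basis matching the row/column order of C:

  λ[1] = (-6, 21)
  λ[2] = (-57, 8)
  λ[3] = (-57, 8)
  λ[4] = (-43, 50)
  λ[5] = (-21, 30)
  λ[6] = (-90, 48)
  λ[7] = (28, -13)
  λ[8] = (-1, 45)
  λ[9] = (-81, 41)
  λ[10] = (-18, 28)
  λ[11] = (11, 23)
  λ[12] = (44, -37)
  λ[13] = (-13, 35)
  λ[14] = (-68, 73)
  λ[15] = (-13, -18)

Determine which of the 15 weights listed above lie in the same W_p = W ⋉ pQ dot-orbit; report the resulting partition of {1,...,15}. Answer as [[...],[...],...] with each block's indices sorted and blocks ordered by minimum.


Type A_2, rank 2, |W|=6; reorder rows/cols to standard.

Folding the 15 weights λ_j+ρ into Ā_29 (reps in the given 2-coord order):

  λ_1+ρ ↦ (5, 17)
  λ_2+ρ ↦ (18, 2)
  λ_3+ρ ↦ (18, 2)
  λ_4+ρ ↦ (7, 13)
  λ_5+ρ ↦ (18, 9)
  λ_6+ρ ↦ (18, 9)
  λ_7+ρ ↦ (17, 12)
  λ_8+ρ ↦ (17, 12)
  λ_9+ρ ↦ (13, 9)
  λ_10+ρ ↦ (17, 12)
  λ_11+ρ ↦ (5, 17)
  λ_12+ρ ↦ (7, 13)
  λ_13+ρ ↦ (5, 17)
  λ_14+ρ ↦ (7, 13)
  λ_15+ρ ↦ (17, 12)

The 15 indices split into 6 linkage classes (same alcove rep ⇔ same W_29-dot-orbit):

[[1, 11, 13], [2, 3], [4, 12, 14], [5, 6], [7, 8, 10, 15], [9]]


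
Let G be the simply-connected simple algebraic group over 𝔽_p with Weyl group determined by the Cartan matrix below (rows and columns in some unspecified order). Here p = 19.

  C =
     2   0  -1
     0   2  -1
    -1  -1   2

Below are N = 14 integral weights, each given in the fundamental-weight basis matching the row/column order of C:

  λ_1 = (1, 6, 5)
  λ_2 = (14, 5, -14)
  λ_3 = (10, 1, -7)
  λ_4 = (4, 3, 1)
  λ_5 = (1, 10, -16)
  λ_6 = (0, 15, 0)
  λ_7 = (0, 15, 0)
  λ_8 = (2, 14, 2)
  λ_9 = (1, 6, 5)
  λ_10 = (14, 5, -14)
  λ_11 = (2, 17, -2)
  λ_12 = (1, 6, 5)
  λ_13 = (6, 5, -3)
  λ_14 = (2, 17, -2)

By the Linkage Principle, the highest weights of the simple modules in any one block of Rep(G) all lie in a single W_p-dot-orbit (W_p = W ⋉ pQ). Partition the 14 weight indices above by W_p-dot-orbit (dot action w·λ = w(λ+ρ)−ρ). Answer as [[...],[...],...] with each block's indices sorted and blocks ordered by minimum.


A_3 Cartan matrix, 3 simple roots permuted; ρ=(1,1,1).

W_19-reps of the 14 weights in Ā_19 (same 3-coord order as C):

    [1] (2, 7, 6)
    [2] (2, 7, 6)
    [3] (5, 4, 2)
    [4] (5, 4, 2)
    [5] (11, 2, 2)
    [6] (1, 16, 1)
    [7] (1, 16, 1)
    [8] (1, 13, 3)
    [9] (2, 7, 6)
    [10] (2, 7, 6)
    [11] (1, 16, 1)
    [12] (2, 7, 6)
    [13] (5, 4, 2)
    [14] (1, 16, 1)

Grouping the 14 weights by Ā_19-representative: 5 linkage classes.

[[1, 2, 9, 10, 12], [3, 4, 13], [5], [6, 7, 11, 14], [8]]


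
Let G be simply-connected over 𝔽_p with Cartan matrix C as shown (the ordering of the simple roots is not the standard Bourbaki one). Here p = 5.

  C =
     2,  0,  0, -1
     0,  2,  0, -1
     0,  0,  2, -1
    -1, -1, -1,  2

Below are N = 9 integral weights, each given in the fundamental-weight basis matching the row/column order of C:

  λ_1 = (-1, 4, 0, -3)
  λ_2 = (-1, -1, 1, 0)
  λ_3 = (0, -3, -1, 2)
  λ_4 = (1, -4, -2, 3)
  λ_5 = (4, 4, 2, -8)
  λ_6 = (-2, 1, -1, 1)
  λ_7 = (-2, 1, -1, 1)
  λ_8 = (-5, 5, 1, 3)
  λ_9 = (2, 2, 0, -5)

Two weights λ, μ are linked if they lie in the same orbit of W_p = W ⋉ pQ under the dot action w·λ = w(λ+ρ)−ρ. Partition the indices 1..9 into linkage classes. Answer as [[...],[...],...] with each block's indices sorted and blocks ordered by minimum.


Dynkin diagram of C (from the 6 off-diagonal −1 entries): D_4.

W_5-reps of the 9 weights in Ā_5 (same 4-coord order as C):

    λ_1 → (1, 2, 0, 1)
    λ_2 → (0, 0, 2, 1)
    λ_3 → (1, 2, 0, 1)
    λ_4 → (1, 2, 0, 1)
    λ_5 → (0, 0, 2, 1)
    λ_6 → (1, 2, 0, 1)
    λ_7 → (1, 2, 0, 1)
    λ_8 → (0, 0, 2, 1)
    λ_9 → (0, 0, 2, 1)

Grouping the 9 weights by Ā_5-representative: 2 linkage classes.

[[1, 3, 4, 6, 7], [2, 5, 8, 9]]


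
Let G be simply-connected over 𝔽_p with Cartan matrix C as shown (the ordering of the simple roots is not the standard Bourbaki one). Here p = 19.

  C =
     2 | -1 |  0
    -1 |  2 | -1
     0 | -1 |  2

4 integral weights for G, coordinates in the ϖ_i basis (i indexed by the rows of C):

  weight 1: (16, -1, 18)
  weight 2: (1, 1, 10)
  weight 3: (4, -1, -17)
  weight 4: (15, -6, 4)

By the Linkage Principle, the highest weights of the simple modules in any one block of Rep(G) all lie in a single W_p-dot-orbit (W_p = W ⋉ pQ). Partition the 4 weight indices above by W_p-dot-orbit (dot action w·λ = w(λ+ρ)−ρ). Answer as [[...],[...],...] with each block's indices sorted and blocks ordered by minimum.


Cartan matrix: type A_3 (|W|=24); un-permuting the 3 rows.

Ā_19 reps of the 4 weights (A_3, coords as presented):

  λ_1+ρ ↦ (0, 0, 2)
  λ_2+ρ ↦ (2, 2, 11)
  λ_3+ρ ↦ (11, 5, 0)
  λ_4+ρ ↦ (11, 5, 0)

These 4 weights hit 3 W_19-dot-orbits; sizes (1, 1, 2):

[[1], [2], [3, 4]]


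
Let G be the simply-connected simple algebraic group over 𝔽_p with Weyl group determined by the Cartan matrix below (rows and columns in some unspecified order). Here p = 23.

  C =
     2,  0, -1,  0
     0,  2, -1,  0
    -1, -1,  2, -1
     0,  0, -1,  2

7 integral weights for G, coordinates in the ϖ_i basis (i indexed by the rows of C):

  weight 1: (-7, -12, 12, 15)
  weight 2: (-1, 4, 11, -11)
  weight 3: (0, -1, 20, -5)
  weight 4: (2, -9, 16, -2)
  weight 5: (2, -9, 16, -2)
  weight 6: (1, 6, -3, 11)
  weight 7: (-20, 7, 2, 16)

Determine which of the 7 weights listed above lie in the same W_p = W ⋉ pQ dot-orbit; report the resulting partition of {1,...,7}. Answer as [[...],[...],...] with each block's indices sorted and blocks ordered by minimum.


Cartan matrix: type D_4 (|W|=192); un-permuting the 4 rows.

W_23-reps of the 7 weights in Ā_23 (same 4-coord order as C):

  [1] (0, 5, 2, 10) · [2] (0, 5, 2, 10) · [3] (1, 0, 1, 4) · [4] (3, 8, 3, 1) · [5] (3, 8, 3, 1) · [6] (0, 5, 2, 10) · [7] (3, 8, 3, 1)

The 7 indices split into 3 linkage classes (same alcove rep ⇔ same W_23-dot-orbit):

[[1, 2, 6], [3], [4, 5, 7]]


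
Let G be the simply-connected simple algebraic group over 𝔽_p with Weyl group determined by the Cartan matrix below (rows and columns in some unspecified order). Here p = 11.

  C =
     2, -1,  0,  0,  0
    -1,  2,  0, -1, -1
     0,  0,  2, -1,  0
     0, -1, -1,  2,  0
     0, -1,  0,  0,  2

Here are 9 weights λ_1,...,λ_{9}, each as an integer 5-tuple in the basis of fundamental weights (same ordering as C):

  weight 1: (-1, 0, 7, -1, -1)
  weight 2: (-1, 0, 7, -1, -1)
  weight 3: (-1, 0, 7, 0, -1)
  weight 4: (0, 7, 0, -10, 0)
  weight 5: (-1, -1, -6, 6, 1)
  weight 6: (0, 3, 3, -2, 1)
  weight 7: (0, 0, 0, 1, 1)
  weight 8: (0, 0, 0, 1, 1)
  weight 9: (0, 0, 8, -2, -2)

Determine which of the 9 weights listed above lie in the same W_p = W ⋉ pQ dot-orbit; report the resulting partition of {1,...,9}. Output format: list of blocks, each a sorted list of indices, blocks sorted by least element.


D_5 Cartan matrix, 5 simple roots permuted; ρ=(1,1,1,1,1).

Each λ_j+ρ reduced to Ā_11; 5-tuples below use C's row order:

  λ_1+ρ ↦ (0, 1, 8, 0, 0);  λ_2+ρ ↦ (0, 1, 8, 0, 0);  λ_3+ρ ↦ (0, 1, 8, 0, 0);  λ_4+ρ ↦ (0, 1, 8, 0, 0);  λ_5+ρ ↦ (0, 0, 5, 2, 2);  λ_6+ρ ↦ (1, 1, 1, 2, 2);  λ_7+ρ ↦ (1, 1, 1, 2, 2);  λ_8+ρ ↦ (1, 1, 1, 2, 2);  λ_9+ρ ↦ (0, 1, 8, 0, 0)

Linkage partition of the 9 weights (3 classes, p=11):

[[1, 2, 3, 4, 9], [5], [6, 7, 8]]


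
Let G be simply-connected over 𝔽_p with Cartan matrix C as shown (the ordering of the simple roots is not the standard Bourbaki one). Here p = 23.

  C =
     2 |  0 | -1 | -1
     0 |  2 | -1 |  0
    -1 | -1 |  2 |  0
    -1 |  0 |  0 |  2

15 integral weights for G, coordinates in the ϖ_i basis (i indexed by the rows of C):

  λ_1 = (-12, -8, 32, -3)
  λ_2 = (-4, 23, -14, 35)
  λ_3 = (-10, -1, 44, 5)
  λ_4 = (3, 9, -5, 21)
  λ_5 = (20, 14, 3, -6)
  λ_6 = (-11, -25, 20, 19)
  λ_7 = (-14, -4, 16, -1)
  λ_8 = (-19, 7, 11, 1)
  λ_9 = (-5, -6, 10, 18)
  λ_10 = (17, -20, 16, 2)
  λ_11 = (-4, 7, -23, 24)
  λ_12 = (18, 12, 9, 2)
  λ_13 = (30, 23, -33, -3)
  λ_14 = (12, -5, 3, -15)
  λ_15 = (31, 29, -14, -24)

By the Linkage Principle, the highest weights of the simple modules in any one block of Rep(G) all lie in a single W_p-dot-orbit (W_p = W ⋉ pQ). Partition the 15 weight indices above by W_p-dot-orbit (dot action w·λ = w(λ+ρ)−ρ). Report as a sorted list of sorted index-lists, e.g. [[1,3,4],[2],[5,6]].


Type A_4, rank 4, |W|=120; reorder rows/cols to standard.

Alcove-folded reps (p=23, 15 weights, presented ϖ-order):

  [1] (2, 3, 10, 1)
  [2] (2, 3, 10, 1)
  [3] (0, 3, 1, 13)
  [4] (0, 3, 1, 13)
  [5] (4, 2, 2, 12)
  [6] (2, 3, 10, 1)
  [7] (0, 3, 1, 13)
  [8] (4, 2, 2, 12)
  [9] (4, 2, 2, 12)
  [10] (4, 2, 2, 12)
  [11] (6, 1, 14, 2)
  [12] (0, 3, 1, 13)
  [13] (6, 1, 14, 2)
  [14] (0, 3, 1, 13)
  [15] (0, 6, 3, 4)

Grouping the 15 weights by Ā_23-representative: 5 linkage classes.

[[1, 2, 6], [3, 4, 7, 12, 14], [5, 8, 9, 10], [11, 13], [15]]


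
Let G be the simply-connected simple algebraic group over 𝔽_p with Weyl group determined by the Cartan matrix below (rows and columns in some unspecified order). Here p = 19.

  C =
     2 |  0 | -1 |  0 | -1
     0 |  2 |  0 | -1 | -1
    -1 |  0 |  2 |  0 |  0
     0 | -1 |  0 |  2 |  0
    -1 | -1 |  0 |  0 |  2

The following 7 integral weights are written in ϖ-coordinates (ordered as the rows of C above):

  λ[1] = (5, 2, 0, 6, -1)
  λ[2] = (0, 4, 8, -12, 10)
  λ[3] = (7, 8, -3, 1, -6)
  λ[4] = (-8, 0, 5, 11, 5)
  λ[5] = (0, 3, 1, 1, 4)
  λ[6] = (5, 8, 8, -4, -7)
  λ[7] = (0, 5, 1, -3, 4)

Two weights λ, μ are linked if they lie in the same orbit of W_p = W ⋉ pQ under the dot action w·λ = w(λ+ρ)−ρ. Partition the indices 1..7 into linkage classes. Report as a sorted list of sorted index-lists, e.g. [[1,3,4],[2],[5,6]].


C ↔ A_5 under row/col permutation; |W(A_5)| = 720.

λ_j+ρ reflected into Ā_19 (⟨·,θ^∨⟩≤19); 5-tuples as given:

  1: (6, 3, 1, 7, 0);  2: (1, 4, 2, 2, 5);  3: (1, 4, 2, 2, 5);  4: (5, 0, 1, 12, 1);  5: (1, 4, 2, 2, 5);  6: (0, 0, 9, 3, 6);  7: (1, 4, 2, 2, 5)

The 7 indices split into 4 linkage classes (same alcove rep ⇔ same W_19-dot-orbit):

[[1], [2, 3, 5, 7], [4], [6]]


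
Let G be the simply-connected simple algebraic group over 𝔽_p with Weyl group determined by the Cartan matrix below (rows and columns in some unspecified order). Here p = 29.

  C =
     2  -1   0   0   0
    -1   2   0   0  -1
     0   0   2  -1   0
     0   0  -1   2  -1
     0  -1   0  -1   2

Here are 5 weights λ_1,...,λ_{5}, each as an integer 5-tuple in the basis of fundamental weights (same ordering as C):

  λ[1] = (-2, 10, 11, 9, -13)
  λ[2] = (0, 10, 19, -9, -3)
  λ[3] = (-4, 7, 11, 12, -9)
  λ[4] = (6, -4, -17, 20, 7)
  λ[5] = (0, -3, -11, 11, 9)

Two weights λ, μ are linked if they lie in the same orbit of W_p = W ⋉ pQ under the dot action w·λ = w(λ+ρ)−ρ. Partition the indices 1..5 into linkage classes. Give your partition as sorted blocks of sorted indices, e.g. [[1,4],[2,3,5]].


Dynkin diagram of C (from the 8 off-diagonal −1 entries): A_5.

Folding the 5 weights λ_j+ρ into Ā_29 (reps in the given 5-coord order):

  [1] (1, 1, 10, 2, 8);  [2] (1, 1, 10, 2, 8);  [3] (0, 3, 12, 5, 5);  [4] (0, 3, 12, 5, 5);  [5] (1, 1, 10, 2, 8)

Partition of {1..5} into 2 W_29-dot-orbits:

[[1, 2, 5], [3, 4]]
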